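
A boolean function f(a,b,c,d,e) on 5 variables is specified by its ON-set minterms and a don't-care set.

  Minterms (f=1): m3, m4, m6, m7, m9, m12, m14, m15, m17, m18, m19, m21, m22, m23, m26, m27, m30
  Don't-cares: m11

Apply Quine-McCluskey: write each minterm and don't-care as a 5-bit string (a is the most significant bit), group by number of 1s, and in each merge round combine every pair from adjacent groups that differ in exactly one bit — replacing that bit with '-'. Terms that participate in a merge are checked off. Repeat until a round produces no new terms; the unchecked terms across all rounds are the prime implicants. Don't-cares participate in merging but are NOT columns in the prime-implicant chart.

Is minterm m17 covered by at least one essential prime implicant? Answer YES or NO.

[col 0] 00011*, 00100*, 00110*, 00111*, 01001*, 01011*, 01100*, 01110*, 01111*, 10001*, 10010*, 10011*, 10101*, 10110*, 10111*, 11010*, 11011*, 11110*
[col 1] -0011*, -0110*, -0111*, -1011*, -1110*, 0-011*, 0-100*, 0-110*, 0-111*, 00-11*, 001-0*, 0011-*, 01-11*, 010-1, 011-0*, 0111-*, 1-010*, 1-011*, 1-110*, 10-01*, 10-10*, 10-11*, 100-1*, 1001-*, 101-1*, 1011-*, 11-10*, 1101-*
[col 2] --011, --110, -0-11, -011-, 0--11, 0-1-0, 0-11-, 1--10, 1-01-, 10--1, 10-1-
Prime implicants: --011, --110, -0-11, -011-, 0--11, 0-1-0, 0-11-, 010-1, 1--10, 1-01-, 10--1, 10-1-
PI chart (minterm → PIs covering it):
  3 | --011,-0-11,0--11
  4 | 0-1-0  (sole → essential)
  6 | --110,-011-,0-1-0,0-11-
  7 | -0-11,-011-,0--11,0-11-
  9 | 010-1  (sole → essential)
  12 | 0-1-0  (sole → essential)
  14 | --110,0-1-0,0-11-
  15 | 0--11,0-11-
  17 | 10--1  (sole → essential)
  18 | 1--10,1-01-,10-1-
  19 | --011,-0-11,1-01-,10--1,10-1-
  21 | 10--1  (sole → essential)
  22 | --110,-011-,1--10,10-1-
  23 | -0-11,-011-,10--1,10-1-
  26 | 1--10,1-01-
  27 | --011,1-01-
  30 | --110,1--10
Essential prime implicants: 0-1-0, 010-1, 10--1

YES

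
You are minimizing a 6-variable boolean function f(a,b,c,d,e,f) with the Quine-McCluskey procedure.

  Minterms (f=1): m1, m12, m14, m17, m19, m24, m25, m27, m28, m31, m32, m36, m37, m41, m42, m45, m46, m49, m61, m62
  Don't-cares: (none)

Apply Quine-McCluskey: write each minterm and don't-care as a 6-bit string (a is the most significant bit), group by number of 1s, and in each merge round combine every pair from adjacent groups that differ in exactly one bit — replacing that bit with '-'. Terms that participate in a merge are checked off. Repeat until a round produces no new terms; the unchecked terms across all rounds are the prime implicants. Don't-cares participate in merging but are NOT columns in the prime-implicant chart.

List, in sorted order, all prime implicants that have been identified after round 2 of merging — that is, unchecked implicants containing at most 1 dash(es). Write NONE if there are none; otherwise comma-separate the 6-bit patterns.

-01110, -10001, 0-0001, 0-1100, 0011-0, 011-00, 011-11, 01100-, 1-1101, 1-1110, 10-101, 100-00, 10010-, 101-01, 101-10

size-2^0 implicants → 000001(✓)  001100(✓)  001110(✓)  010001(✓)  010011(✓)  011000(✓)  011001(✓)  011011(✓)  011100(✓)  011111(✓)  100000(✓)  100100(✓)  100101(✓)  101001(✓)  101010(✓)  101101(✓)  101110(✓)  110001(✓)  111101(✓)  111110(✓)
size-2^1 implicants → -01110  -10001  0-0001  0-1100  0011-0  01-001(✓)  01-011(✓)  0100-1(✓)  011-00  011-11  0110-1(✓)  01100-  1-1101  1-1110  10-101  100-00  10010-  101-01  101-10
size-2^2 implicants → 01-0-1
Unchecked terms (primes): -01110, -10001, 0-0001, 0-1100, 0011-0, 01-0-1, 011-00, 011-11, 01100-, 1-1101, 1-1110, 10-101, 100-00, 10010-, 101-01, 101-10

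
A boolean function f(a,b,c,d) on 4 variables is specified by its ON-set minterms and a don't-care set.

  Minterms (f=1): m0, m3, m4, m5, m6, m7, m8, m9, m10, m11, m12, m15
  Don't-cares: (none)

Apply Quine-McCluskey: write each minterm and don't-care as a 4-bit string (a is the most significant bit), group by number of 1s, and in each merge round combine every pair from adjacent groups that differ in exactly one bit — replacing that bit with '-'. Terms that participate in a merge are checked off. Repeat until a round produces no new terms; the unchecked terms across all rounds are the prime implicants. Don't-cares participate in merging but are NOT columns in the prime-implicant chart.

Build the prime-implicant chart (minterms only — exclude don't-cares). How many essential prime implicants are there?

[col 0] 0000*, 0011*, 0100*, 0101*, 0110*, 0111*, 1000*, 1001*, 1010*, 1011*, 1100*, 1111*
[col 1] -000*, -011*, -100*, -111*, 0-00*, 0-11*, 01-0*, 01-1*, 010-*, 011-*, 1-00*, 1-11*, 10-0*, 10-1*, 100-*, 101-*
[col 2] --00, --11, 01--, 10--
Prime implicants: --00, --11, 01--, 10--
PI chart (minterm → PIs covering it):
  0 | --00  (sole → essential)
  3 | --11  (sole → essential)
  4 | --00,01--
  5 | 01--  (sole → essential)
  6 | 01--  (sole → essential)
  7 | --11,01--
  8 | --00,10--
  9 | 10--  (sole → essential)
  10 | 10--  (sole → essential)
  11 | --11,10--
  12 | --00  (sole → essential)
  15 | --11  (sole → essential)
Essential prime implicants: --00, --11, 01--, 10--

4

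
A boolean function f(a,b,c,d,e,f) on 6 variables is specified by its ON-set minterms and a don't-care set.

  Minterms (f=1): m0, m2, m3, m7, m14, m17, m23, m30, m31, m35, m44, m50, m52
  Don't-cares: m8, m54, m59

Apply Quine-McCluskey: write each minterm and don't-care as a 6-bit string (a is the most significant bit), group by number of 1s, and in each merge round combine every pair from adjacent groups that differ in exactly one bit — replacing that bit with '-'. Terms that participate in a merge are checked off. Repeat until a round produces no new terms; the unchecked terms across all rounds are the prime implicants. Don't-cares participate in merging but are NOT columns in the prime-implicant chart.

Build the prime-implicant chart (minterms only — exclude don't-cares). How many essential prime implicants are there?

[col 0] 000000*, 000010*, 000011*, 000111*, 001000*, 001110*, 010001, 010111*, 011110*, 011111*, 100011*, 101100, 110010*, 110100*, 110110*, 111011
[col 1] -00011, 0-0111, 0-1110, 00-000, 000-11, 0000-0, 00001-, 01-111, 01111-, 110-10, 1101-0
Prime implicants: -00011, 0-0111, 0-1110, 00-000, 000-11, 0000-0, 00001-, 01-111, 010001, 01111-, 101100, 110-10, 1101-0, 111011
PI chart (minterm → PIs covering it):
  0 | 00-000,0000-0
  2 | 0000-0,00001-
  3 | -00011,000-11,00001-
  7 | 0-0111,000-11
  14 | 0-1110  (sole → essential)
  17 | 010001  (sole → essential)
  23 | 0-0111,01-111
  30 | 0-1110,01111-
  31 | 01-111,01111-
  35 | -00011  (sole → essential)
  44 | 101100  (sole → essential)
  50 | 110-10  (sole → essential)
  52 | 1101-0  (sole → essential)
Essential prime implicants: -00011, 0-1110, 010001, 101100, 110-10, 1101-0

6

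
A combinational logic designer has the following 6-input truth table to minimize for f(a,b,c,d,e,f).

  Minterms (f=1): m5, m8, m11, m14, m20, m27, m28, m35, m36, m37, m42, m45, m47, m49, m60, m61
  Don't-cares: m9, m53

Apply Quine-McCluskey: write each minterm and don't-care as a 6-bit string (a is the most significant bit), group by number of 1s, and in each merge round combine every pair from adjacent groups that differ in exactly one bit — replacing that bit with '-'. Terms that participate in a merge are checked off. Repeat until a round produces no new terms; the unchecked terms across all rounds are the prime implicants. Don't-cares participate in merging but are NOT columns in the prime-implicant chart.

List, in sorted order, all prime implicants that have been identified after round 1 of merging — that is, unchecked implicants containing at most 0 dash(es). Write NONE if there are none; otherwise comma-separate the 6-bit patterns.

size-2^0 implicants → 000101(✓)  001000(✓)  001001(✓)  001011(✓)  001110  010100(✓)  011011(✓)  011100(✓)  100011  100100(✓)  100101(✓)  101010  101101(✓)  101111(✓)  110001(✓)  110101(✓)  111100(✓)  111101(✓)
size-2^1 implicants → -00101  -11100  0-1011  0010-1  00100-  01-100  1-0101(✓)  1-1101(✓)  10-101(✓)  10010-  1011-1  11-101(✓)  110-01  11110-
size-2^2 implicants → 1--101
Unchecked terms (primes): -00101, -11100, 0-1011, 0010-1, 00100-, 001110, 01-100, 1--101, 100011, 10010-, 101010, 1011-1, 110-01, 11110-

001110, 100011, 101010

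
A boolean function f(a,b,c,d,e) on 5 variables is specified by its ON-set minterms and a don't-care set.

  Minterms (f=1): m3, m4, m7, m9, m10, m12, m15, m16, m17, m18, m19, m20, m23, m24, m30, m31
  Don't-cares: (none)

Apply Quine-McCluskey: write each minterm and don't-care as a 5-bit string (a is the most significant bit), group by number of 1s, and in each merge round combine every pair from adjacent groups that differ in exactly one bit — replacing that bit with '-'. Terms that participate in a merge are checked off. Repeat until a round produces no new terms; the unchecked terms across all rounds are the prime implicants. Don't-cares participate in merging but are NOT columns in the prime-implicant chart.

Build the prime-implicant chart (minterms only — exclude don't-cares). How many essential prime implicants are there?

8

Round 0: 00011✓ 00100✓ 00111✓ 01001 01010 01100✓ 01111✓ 10000✓ 10001✓ 10010✓ 10011✓ 10100✓ 10111✓ 11000✓ 11110✓ 11111✓
Round 1: -0011✓ -0100 -0111✓ -1111✓ 0-100 0-111✓ 00-11✓ 1-000 1-111✓ 10-00 10-11✓ 100-0✓ 100-1✓ 1000-✓ 1001-✓ 1111-
Round 2: --111 -0-11 100--
PIs = {--111, -0-11, -0100, 0-100, 01001, 01010, 1-000, 10-00, 100--, 1111-}
Coverage chart:
  m3: -0-11 ←essential
  m4: -0100,0-100
  m7: --111,-0-11
  m9: 01001 ←essential
  m10: 01010 ←essential
  m12: 0-100 ←essential
  m15: --111 ←essential
  m16: 1-000,10-00,100--
  m17: 100-- ←essential
  m18: 100-- ←essential
  m19: -0-11,100--
  m20: -0100,10-00
  m23: --111,-0-11
  m24: 1-000 ←essential
  m30: 1111- ←essential
  m31: --111,1111-
Essential: --111, -0-11, 0-100, 01001, 01010, 1-000, 100--, 1111-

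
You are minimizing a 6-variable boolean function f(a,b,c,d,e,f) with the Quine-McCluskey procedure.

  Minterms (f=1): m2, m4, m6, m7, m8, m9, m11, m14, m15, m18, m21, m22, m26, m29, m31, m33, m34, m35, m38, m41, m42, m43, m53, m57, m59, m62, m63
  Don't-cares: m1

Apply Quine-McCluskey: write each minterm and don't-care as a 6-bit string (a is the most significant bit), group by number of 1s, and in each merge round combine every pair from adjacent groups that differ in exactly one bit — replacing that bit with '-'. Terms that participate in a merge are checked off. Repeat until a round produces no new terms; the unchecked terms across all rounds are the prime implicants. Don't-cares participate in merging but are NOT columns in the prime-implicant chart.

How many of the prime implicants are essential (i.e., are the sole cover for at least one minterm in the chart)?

[col 0] 000001*, 000010*, 000100*, 000110*, 000111*, 001000*, 001001*, 001011*, 001110*, 001111*, 010010*, 010101*, 010110*, 011010*, 011101*, 011111*, 100001*, 100010*, 100011*, 100110*, 101001*, 101010*, 101011*, 110101*, 111001*, 111011*, 111110*, 111111*
[col 1] -00001*, -00010*, -00110*, -01001*, -01011*, -10101, -11111, 0-0010*, 0-0110*, 0-1111, 00-001*, 00-110*, 00-111*, 000-10*, 0001-0, 00011-*, 001-11, 0010-1*, 00100-, 00111-*, 01-010, 01-101, 010-10*, 0111-1, 1-1001*, 1-1011*, 10-001*, 10-010*, 10-011*, 100-10*, 1000-1*, 10001-*, 1010-1*, 10101-*, 111-11, 1110-1*, 11111-
[col 2] -0-001, -00-10, -010-1, 0-0-10, 00-11-, 1-10-1, 10-0-1, 10-01-
Prime implicants: -0-001, -00-10, -010-1, -10101, -11111, 0-0-10, 0-1111, 00-11-, 0001-0, 001-11, 00100-, 01-010, 01-101, 0111-1, 1-10-1, 10-0-1, 10-01-, 111-11, 11111-
PI chart (minterm → PIs covering it):
  2 | -00-10,0-0-10
  4 | 0001-0  (sole → essential)
  6 | -00-10,0-0-10,00-11-,0001-0
  7 | 00-11-  (sole → essential)
  8 | 00100-  (sole → essential)
  9 | -0-001,-010-1,00100-
  11 | -010-1,001-11
  14 | 00-11-  (sole → essential)
  15 | 0-1111,00-11-,001-11
  18 | 0-0-10,01-010
  21 | -10101,01-101
  22 | 0-0-10  (sole → essential)
  26 | 01-010  (sole → essential)
  29 | 01-101,0111-1
  31 | -11111,0-1111,0111-1
  33 | -0-001,10-0-1
  34 | -00-10,10-01-
  35 | 10-0-1,10-01-
  38 | -00-10  (sole → essential)
  41 | -0-001,-010-1,1-10-1,10-0-1
  42 | 10-01-  (sole → essential)
  43 | -010-1,1-10-1,10-0-1,10-01-
  53 | -10101  (sole → essential)
  57 | 1-10-1  (sole → essential)
  59 | 1-10-1,111-11
  62 | 11111-  (sole → essential)
  63 | -11111,111-11,11111-
Essential prime implicants: -00-10, -10101, 0-0-10, 00-11-, 0001-0, 00100-, 01-010, 1-10-1, 10-01-, 11111-

10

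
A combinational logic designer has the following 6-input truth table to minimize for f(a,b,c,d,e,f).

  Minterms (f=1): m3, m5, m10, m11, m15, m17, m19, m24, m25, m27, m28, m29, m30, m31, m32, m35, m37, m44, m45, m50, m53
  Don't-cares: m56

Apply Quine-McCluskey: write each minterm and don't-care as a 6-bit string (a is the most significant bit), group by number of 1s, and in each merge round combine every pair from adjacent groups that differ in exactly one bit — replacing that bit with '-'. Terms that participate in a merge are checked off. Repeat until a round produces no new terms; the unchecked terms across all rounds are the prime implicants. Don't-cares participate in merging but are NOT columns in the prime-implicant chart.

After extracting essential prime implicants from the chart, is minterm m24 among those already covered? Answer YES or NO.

[col 0] 000011*, 000101*, 001010*, 001011*, 001111*, 010001*, 010011*, 011000*, 011001*, 011011*, 011100*, 011101*, 011110*, 011111*, 100000, 100011*, 100101*, 101100*, 101101*, 110010, 110101*, 111000*
[col 1] -00011, -00101, -11000, 0-0011*, 0-1011*, 0-1111*, 00-011*, 001-11*, 00101-, 01-001*, 01-011*, 0100-1*, 011-00*, 011-01*, 011-11*, 0110-1*, 01100-*, 0111-0*, 0111-1*, 01110-*, 01111-*, 1-0101, 10-101, 10110-
[col 2] 0--011, 0-1-11, 01-0-1, 011--1, 011-0-, 0111--
Prime implicants: -00011, -00101, -11000, 0--011, 0-1-11, 00101-, 01-0-1, 011--1, 011-0-, 0111--, 1-0101, 10-101, 100000, 10110-, 110010
PI chart (minterm → PIs covering it):
  3 | -00011,0--011
  5 | -00101  (sole → essential)
  10 | 00101-  (sole → essential)
  11 | 0--011,0-1-11,00101-
  15 | 0-1-11  (sole → essential)
  17 | 01-0-1  (sole → essential)
  19 | 0--011,01-0-1
  24 | -11000,011-0-
  25 | 01-0-1,011--1,011-0-
  27 | 0--011,0-1-11,01-0-1,011--1
  28 | 011-0-,0111--
  29 | 011--1,011-0-,0111--
  30 | 0111--  (sole → essential)
  31 | 0-1-11,011--1,0111--
  32 | 100000  (sole → essential)
  35 | -00011  (sole → essential)
  37 | -00101,1-0101,10-101
  44 | 10110-  (sole → essential)
  45 | 10-101,10110-
  50 | 110010  (sole → essential)
  53 | 1-0101  (sole → essential)
Essential prime implicants: -00011, -00101, 0-1-11, 00101-, 01-0-1, 0111--, 1-0101, 100000, 10110-, 110010

NO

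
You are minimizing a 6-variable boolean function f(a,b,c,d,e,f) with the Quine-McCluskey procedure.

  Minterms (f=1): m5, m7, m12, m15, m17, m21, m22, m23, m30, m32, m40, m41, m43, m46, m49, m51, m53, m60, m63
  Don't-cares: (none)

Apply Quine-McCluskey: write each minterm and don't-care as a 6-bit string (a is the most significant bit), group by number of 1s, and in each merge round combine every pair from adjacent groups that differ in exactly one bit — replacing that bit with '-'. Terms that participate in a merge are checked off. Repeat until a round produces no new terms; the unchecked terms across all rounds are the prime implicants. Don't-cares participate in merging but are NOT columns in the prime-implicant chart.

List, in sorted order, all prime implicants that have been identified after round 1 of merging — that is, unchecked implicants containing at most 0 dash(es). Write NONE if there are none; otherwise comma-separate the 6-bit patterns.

001100, 101110, 111100, 111111

size-2^0 implicants → 000101(✓)  000111(✓)  001100  001111(✓)  010001(✓)  010101(✓)  010110(✓)  010111(✓)  011110(✓)  100000(✓)  101000(✓)  101001(✓)  101011(✓)  101110  110001(✓)  110011(✓)  110101(✓)  111100  111111
size-2^1 implicants → -10001(✓)  -10101(✓)  0-0101(✓)  0-0111(✓)  00-111  0001-1(✓)  01-110  010-01(✓)  0101-1(✓)  01011-  10-000  1010-1  10100-  110-01(✓)  1100-1
size-2^2 implicants → -10-01  0-01-1
Unchecked terms (primes): -10-01, 0-01-1, 00-111, 001100, 01-110, 01011-, 10-000, 1010-1, 10100-, 101110, 1100-1, 111100, 111111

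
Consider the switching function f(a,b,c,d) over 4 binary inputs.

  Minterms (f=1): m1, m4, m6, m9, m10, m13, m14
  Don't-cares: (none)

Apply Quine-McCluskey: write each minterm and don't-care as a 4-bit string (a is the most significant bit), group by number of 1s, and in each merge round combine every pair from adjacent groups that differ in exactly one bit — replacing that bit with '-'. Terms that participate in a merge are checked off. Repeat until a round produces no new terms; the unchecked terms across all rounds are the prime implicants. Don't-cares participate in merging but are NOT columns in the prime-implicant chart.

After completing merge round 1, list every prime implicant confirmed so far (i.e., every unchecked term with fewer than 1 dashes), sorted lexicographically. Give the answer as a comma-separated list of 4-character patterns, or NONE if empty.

NONE

[col 0] 0001*, 0100*, 0110*, 1001*, 1010*, 1101*, 1110*
[col 1] -001, -110, 01-0, 1-01, 1-10
Prime implicants: -001, -110, 01-0, 1-01, 1-10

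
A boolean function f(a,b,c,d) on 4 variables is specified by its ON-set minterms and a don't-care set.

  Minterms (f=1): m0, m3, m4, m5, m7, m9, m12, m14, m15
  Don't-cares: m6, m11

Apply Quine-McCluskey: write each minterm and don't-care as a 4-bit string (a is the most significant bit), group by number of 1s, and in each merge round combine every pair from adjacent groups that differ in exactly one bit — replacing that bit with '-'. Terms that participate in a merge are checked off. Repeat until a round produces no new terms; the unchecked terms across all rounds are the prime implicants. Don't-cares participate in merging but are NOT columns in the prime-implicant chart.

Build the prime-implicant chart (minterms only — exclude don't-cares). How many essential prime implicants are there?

5

Round 0: 0000✓ 0011✓ 0100✓ 0101✓ 0110✓ 0111✓ 1001✓ 1011✓ 1100✓ 1110✓ 1111✓
Round 1: -011✓ -100✓ -110✓ -111✓ 0-00 0-11✓ 01-0✓ 01-1✓ 010-✓ 011-✓ 1-11✓ 10-1 11-0✓ 111-✓
Round 2: --11 -1-0 -11- 01--
PIs = {--11, -1-0, -11-, 0-00, 01--, 10-1}
Coverage chart:
  m0: 0-00 ←essential
  m3: --11 ←essential
  m4: -1-0,0-00,01--
  m5: 01-- ←essential
  m7: --11,-11-,01--
  m9: 10-1 ←essential
  m12: -1-0 ←essential
  m14: -1-0,-11-
  m15: --11,-11-
Essential: --11, -1-0, 0-00, 01--, 10-1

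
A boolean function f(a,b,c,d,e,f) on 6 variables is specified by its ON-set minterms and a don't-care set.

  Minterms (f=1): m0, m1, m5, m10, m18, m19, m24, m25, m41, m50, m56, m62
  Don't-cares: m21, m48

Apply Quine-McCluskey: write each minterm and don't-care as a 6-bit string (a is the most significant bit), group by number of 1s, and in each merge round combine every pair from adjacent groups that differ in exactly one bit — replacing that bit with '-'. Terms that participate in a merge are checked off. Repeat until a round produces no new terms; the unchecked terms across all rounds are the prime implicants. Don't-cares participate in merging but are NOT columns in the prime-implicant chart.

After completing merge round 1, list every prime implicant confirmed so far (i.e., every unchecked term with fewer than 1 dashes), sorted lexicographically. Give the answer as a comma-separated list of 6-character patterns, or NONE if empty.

size-2^0 implicants → 000000(✓)  000001(✓)  000101(✓)  001010  010010(✓)  010011(✓)  010101(✓)  011000(✓)  011001(✓)  101001  110000(✓)  110010(✓)  111000(✓)  111110
size-2^1 implicants → -10010  -11000  0-0101  000-01  00000-  01001-  01100-  11-000  1100-0
Unchecked terms (primes): -10010, -11000, 0-0101, 000-01, 00000-, 001010, 01001-, 01100-, 101001, 11-000, 1100-0, 111110

001010, 101001, 111110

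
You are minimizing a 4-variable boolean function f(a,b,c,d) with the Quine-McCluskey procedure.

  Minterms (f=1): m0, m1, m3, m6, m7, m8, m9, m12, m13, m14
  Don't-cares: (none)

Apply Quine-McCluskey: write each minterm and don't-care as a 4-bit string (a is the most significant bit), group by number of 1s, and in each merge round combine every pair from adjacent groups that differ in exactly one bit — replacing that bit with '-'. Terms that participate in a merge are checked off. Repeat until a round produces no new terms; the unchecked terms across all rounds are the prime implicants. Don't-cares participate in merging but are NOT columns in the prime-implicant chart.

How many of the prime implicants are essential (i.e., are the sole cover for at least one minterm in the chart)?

2

size-2^0 implicants → 0000(✓)  0001(✓)  0011(✓)  0110(✓)  0111(✓)  1000(✓)  1001(✓)  1100(✓)  1101(✓)  1110(✓)
size-2^1 implicants → -000(✓)  -001(✓)  -110  0-11  00-1  000-(✓)  011-  1-00(✓)  1-01(✓)  100-(✓)  11-0  110-(✓)
size-2^2 implicants → -00-  1-0-
Unchecked terms (primes): -00-, -110, 0-11, 00-1, 011-, 1-0-, 11-0
Minterm coverage:
  m0 ⊆ -00- [E]
  m1 ⊆ -00-,00-1
  m3 ⊆ 0-11,00-1
  m6 ⊆ -110,011-
  m7 ⊆ 0-11,011-
  m8 ⊆ -00-,1-0-
  m9 ⊆ -00-,1-0-
  m12 ⊆ 1-0-,11-0
  m13 ⊆ 1-0- [E]
  m14 ⊆ -110,11-0
E = {-00-, 1-0-}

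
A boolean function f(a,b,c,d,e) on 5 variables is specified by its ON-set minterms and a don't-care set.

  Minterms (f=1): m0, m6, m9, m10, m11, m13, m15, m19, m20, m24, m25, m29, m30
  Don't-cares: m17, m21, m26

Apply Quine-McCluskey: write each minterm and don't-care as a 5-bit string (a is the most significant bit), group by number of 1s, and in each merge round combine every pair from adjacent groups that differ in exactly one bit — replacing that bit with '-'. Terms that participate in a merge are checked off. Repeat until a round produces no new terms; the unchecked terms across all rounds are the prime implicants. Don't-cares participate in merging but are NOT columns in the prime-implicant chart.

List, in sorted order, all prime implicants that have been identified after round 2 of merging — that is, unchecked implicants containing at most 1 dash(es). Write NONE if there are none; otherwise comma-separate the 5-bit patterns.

[col 0] 00000, 00110, 01001*, 01010*, 01011*, 01101*, 01111*, 10001*, 10011*, 10100*, 10101*, 11000*, 11001*, 11010*, 11101*, 11110*
[col 1] -1001*, -1010, -1101*, 01-01*, 01-11*, 010-1*, 0101-, 011-1*, 1-001*, 1-101*, 10-01*, 100-1, 1010-, 11-01*, 11-10, 110-0, 1100-
[col 2] -1-01, 01--1, 1--01
Prime implicants: -1-01, -1010, 00000, 00110, 01--1, 0101-, 1--01, 100-1, 1010-, 11-10, 110-0, 1100-

-1010, 00000, 00110, 0101-, 100-1, 1010-, 11-10, 110-0, 1100-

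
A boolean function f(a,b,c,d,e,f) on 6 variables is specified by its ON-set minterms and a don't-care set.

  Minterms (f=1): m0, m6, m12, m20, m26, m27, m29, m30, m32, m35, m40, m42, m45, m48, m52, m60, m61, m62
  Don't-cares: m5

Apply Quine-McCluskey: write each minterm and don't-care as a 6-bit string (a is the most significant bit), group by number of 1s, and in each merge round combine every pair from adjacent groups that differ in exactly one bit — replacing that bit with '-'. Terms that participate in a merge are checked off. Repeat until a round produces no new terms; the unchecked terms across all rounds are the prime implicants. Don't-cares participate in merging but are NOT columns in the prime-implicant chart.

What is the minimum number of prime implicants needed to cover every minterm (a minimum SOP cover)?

12

Round 0: 000000✓ 000101 000110 001100 010100✓ 011010✓ 011011✓ 011101✓ 011110✓ 100000✓ 100011 101000✓ 101010✓ 101101✓ 110000✓ 110100✓ 111100✓ 111101✓ 111110✓
Round 1: -00000 -10100 -11101 -11110 011-10 01101- 1-0000 1-1101 10-000 1010-0 11-100 110-00 1111-0 11110-
PIs = {-00000, -10100, -11101, -11110, 000101, 000110, 001100, 011-10, 01101-, 1-0000, 1-1101, 10-000, 100011, 1010-0, 11-100, 110-00, 1111-0, 11110-}
Coverage chart:
  m0: -00000 ←essential
  m6: 000110 ←essential
  m12: 001100 ←essential
  m20: -10100 ←essential
  m26: 011-10,01101-
  m27: 01101- ←essential
  m29: -11101 ←essential
  m30: -11110,011-10
  m32: -00000,1-0000,10-000
  m35: 100011 ←essential
  m40: 10-000,1010-0
  m42: 1010-0 ←essential
  m45: 1-1101 ←essential
  m48: 1-0000,110-00
  m52: -10100,11-100,110-00
  m60: 11-100,1111-0,11110-
  m61: -11101,1-1101,11110-
  m62: -11110,1111-0
Essential: -00000, -10100, -11101, 000110, 001100, 01101-, 1-1101, 100011, 1010-0
Petrick residual → -11110, 1-0000, 11-100
Min cover (12 terms): b'c'd'e'f' + bc'de'f' + bcde'f + bcdef' + a'b'c'def' + a'b'cde'f' + a'bcd'e + ac'd'e'f' + acde'f + ab'c'd'ef + ab'cd'f' + abde'f'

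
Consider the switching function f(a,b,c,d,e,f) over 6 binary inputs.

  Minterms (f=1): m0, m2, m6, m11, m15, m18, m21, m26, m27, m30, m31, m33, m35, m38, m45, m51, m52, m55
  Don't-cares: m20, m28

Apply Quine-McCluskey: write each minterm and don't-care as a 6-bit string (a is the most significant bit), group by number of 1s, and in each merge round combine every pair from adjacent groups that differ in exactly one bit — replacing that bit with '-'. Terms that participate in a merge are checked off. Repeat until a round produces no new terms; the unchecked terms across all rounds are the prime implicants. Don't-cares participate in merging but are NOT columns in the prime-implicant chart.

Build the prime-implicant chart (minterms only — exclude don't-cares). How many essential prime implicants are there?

8

Round 0: 000000✓ 000010✓ 000110✓ 001011✓ 001111✓ 010010✓ 010100✓ 010101✓ 011010✓ 011011✓ 011100✓ 011110✓ 011111✓ 100001✓ 100011✓ 100110✓ 101101 110011✓ 110100✓ 110111✓
Round 1: -00110 -10100 0-0010 0-1011✓ 0-1111✓ 000-10 0000-0 001-11✓ 01-010 01-100 01010- 011-10✓ 011-11✓ 01101-✓ 0111-0 01111-✓ 1-0011 1000-1 110-11
Round 2: 0-1-11 011-1-
PIs = {-00110, -10100, 0-0010, 0-1-11, 000-10, 0000-0, 01-010, 01-100, 01010-, 011-1-, 0111-0, 1-0011, 1000-1, 101101, 110-11}
Coverage chart:
  m0: 0000-0 ←essential
  m2: 0-0010,000-10,0000-0
  m6: -00110,000-10
  m11: 0-1-11 ←essential
  m15: 0-1-11 ←essential
  m18: 0-0010,01-010
  m21: 01010- ←essential
  m26: 01-010,011-1-
  m27: 0-1-11,011-1-
  m30: 011-1-,0111-0
  m31: 0-1-11,011-1-
  m33: 1000-1 ←essential
  m35: 1-0011,1000-1
  m38: -00110 ←essential
  m45: 101101 ←essential
  m51: 1-0011,110-11
  m52: -10100 ←essential
  m55: 110-11 ←essential
Essential: -00110, -10100, 0-1-11, 0000-0, 01010-, 1000-1, 101101, 110-11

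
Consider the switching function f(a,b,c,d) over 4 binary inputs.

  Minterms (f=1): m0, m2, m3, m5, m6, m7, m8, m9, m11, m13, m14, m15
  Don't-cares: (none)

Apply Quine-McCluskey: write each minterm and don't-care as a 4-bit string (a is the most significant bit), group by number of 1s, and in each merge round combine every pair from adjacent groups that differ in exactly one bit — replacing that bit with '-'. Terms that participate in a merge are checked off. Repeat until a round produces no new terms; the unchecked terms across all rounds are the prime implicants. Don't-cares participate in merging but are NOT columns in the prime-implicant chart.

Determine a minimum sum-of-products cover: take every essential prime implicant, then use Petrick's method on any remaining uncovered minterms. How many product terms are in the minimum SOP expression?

[col 0] 0000*, 0010*, 0011*, 0101*, 0110*, 0111*, 1000*, 1001*, 1011*, 1101*, 1110*, 1111*
[col 1] -000, -011*, -101*, -110*, -111*, 0-10*, 0-11*, 00-0, 001-*, 01-1*, 011-*, 1-01*, 1-11*, 10-1*, 100-, 11-1*, 111-*
[col 2] --11, -1-1, -11-, 0-1-, 1--1
Prime implicants: --11, -000, -1-1, -11-, 0-1-, 00-0, 1--1, 100-
PI chart (minterm → PIs covering it):
  0 | -000,00-0
  2 | 0-1-,00-0
  3 | --11,0-1-
  5 | -1-1  (sole → essential)
  6 | -11-,0-1-
  7 | --11,-1-1,-11-,0-1-
  8 | -000,100-
  9 | 1--1,100-
  11 | --11,1--1
  13 | -1-1,1--1
  14 | -11-  (sole → essential)
  15 | --11,-1-1,-11-,1--1
Essential prime implicants: -1-1, -11-
Petrick residual → --11, 00-0, 100-
Minimum SOP uses 5 PIs: cd + bd + bc + a'b'd' + ab'c'

5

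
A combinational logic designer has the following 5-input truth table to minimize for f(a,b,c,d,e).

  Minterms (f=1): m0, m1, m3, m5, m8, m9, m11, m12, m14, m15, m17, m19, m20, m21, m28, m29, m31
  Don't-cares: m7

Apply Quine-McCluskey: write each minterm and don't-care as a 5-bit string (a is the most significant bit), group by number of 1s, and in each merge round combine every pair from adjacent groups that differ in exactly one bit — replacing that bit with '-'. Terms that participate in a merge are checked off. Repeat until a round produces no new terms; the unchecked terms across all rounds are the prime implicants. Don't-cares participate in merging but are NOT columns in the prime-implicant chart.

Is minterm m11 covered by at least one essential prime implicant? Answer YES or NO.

[col 0] 00000*, 00001*, 00011*, 00101*, 00111*, 01000*, 01001*, 01011*, 01100*, 01110*, 01111*, 10001*, 10011*, 10100*, 10101*, 11100*, 11101*, 11111*
[col 1] -0001*, -0011*, -0101*, -1100, -1111, 0-000*, 0-001*, 0-011*, 0-111*, 00-01*, 00-11*, 000-1*, 0000-*, 001-1*, 01-00, 01-11*, 010-1*, 0100-*, 011-0, 0111-, 1-100*, 1-101*, 10-01*, 100-1*, 1010-*, 111-1, 1110-*
[col 2] -0-01, -00-1, 0--11, 0-0-1, 0-00-, 00--1, 1-10-
Prime implicants: -0-01, -00-1, -1100, -1111, 0--11, 0-0-1, 0-00-, 00--1, 01-00, 011-0, 0111-, 1-10-, 111-1
PI chart (minterm → PIs covering it):
  0 | 0-00-  (sole → essential)
  1 | -0-01,-00-1,0-0-1,0-00-,00--1
  3 | -00-1,0--11,0-0-1,00--1
  5 | -0-01,00--1
  8 | 0-00-,01-00
  9 | 0-0-1,0-00-
  11 | 0--11,0-0-1
  12 | -1100,01-00,011-0
  14 | 011-0,0111-
  15 | -1111,0--11,0111-
  17 | -0-01,-00-1
  19 | -00-1  (sole → essential)
  20 | 1-10-  (sole → essential)
  21 | -0-01,1-10-
  28 | -1100,1-10-
  29 | 1-10-,111-1
  31 | -1111,111-1
Essential prime implicants: -00-1, 0-00-, 1-10-

NO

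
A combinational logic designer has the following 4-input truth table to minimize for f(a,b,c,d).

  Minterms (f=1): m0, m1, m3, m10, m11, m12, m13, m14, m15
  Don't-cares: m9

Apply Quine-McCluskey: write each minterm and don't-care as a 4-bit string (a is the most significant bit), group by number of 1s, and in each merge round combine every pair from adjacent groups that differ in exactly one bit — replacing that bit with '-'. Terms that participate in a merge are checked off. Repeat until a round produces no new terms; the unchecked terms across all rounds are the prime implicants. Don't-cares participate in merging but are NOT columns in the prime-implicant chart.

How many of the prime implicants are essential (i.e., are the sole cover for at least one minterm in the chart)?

4

size-2^0 implicants → 0000(✓)  0001(✓)  0011(✓)  1001(✓)  1010(✓)  1011(✓)  1100(✓)  1101(✓)  1110(✓)  1111(✓)
size-2^1 implicants → -001(✓)  -011(✓)  00-1(✓)  000-  1-01(✓)  1-10(✓)  1-11(✓)  10-1(✓)  101-(✓)  11-0(✓)  11-1(✓)  110-(✓)  111-(✓)
size-2^2 implicants → -0-1  1--1  1-1-  11--
Unchecked terms (primes): -0-1, 000-, 1--1, 1-1-, 11--
Minterm coverage:
  m0 ⊆ 000- [E]
  m1 ⊆ -0-1,000-
  m3 ⊆ -0-1 [E]
  m10 ⊆ 1-1- [E]
  m11 ⊆ -0-1,1--1,1-1-
  m12 ⊆ 11-- [E]
  m13 ⊆ 1--1,11--
  m14 ⊆ 1-1-,11--
  m15 ⊆ 1--1,1-1-,11--
E = {-0-1, 000-, 1-1-, 11--}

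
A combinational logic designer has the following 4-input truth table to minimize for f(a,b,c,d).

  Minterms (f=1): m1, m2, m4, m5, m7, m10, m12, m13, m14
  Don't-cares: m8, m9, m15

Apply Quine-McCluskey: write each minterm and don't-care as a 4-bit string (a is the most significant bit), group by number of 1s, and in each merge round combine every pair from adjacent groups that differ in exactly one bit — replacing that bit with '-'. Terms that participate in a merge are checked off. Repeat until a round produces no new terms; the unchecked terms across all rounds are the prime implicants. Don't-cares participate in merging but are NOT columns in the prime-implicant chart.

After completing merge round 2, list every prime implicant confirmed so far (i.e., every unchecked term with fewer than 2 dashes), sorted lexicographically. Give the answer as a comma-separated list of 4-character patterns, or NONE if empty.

-010

[col 0] 0001*, 0010*, 0100*, 0101*, 0111*, 1000*, 1001*, 1010*, 1100*, 1101*, 1110*, 1111*
[col 1] -001*, -010, -100*, -101*, -111*, 0-01*, 01-1*, 010-*, 1-00*, 1-01*, 1-10*, 10-0*, 100-*, 11-0*, 11-1*, 110-*, 111-*
[col 2] --01, -1-1, -10-, 1--0, 1-0-, 11--
Prime implicants: --01, -010, -1-1, -10-, 1--0, 1-0-, 11--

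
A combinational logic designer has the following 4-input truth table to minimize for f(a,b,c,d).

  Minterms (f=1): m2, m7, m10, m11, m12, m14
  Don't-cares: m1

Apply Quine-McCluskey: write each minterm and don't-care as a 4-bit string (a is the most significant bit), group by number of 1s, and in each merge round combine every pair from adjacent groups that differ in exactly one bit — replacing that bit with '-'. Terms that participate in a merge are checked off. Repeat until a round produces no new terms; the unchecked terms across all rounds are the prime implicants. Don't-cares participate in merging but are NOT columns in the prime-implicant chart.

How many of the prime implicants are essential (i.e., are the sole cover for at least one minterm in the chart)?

[col 0] 0001, 0010*, 0111, 1010*, 1011*, 1100*, 1110*
[col 1] -010, 1-10, 101-, 11-0
Prime implicants: -010, 0001, 0111, 1-10, 101-, 11-0
PI chart (minterm → PIs covering it):
  2 | -010  (sole → essential)
  7 | 0111  (sole → essential)
  10 | -010,1-10,101-
  11 | 101-  (sole → essential)
  12 | 11-0  (sole → essential)
  14 | 1-10,11-0
Essential prime implicants: -010, 0111, 101-, 11-0

4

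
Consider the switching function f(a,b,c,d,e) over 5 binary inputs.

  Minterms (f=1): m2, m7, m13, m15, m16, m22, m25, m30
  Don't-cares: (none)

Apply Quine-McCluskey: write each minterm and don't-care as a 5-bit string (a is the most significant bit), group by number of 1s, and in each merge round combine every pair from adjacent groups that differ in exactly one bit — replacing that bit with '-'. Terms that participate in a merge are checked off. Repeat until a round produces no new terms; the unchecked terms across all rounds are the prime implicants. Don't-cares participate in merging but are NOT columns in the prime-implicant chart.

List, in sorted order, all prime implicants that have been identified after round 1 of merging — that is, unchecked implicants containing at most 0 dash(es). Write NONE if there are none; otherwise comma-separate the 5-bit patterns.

00010, 10000, 11001

[col 0] 00010, 00111*, 01101*, 01111*, 10000, 10110*, 11001, 11110*
[col 1] 0-111, 011-1, 1-110
Prime implicants: 0-111, 00010, 011-1, 1-110, 10000, 11001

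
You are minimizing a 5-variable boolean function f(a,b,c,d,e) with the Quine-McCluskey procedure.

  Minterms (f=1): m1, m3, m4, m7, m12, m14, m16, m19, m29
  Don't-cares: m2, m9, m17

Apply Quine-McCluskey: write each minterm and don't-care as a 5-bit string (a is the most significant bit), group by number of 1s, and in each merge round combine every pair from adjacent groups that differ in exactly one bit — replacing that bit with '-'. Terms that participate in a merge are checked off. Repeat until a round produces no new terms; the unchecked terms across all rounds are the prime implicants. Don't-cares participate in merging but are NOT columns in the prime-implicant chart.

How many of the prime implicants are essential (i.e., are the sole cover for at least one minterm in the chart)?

6

Round 0: 00001✓ 00010✓ 00011✓ 00100✓ 00111✓ 01001✓ 01100✓ 01110✓ 10000✓ 10001✓ 10011✓ 11101
Round 1: -0001✓ -0011✓ 0-001 0-100 00-11 000-1✓ 0001- 011-0 100-1✓ 1000-
Round 2: -00-1
PIs = {-00-1, 0-001, 0-100, 00-11, 0001-, 011-0, 1000-, 11101}
Coverage chart:
  m1: -00-1,0-001
  m3: -00-1,00-11,0001-
  m4: 0-100 ←essential
  m7: 00-11 ←essential
  m12: 0-100,011-0
  m14: 011-0 ←essential
  m16: 1000- ←essential
  m19: -00-1 ←essential
  m29: 11101 ←essential
Essential: -00-1, 0-100, 00-11, 011-0, 1000-, 11101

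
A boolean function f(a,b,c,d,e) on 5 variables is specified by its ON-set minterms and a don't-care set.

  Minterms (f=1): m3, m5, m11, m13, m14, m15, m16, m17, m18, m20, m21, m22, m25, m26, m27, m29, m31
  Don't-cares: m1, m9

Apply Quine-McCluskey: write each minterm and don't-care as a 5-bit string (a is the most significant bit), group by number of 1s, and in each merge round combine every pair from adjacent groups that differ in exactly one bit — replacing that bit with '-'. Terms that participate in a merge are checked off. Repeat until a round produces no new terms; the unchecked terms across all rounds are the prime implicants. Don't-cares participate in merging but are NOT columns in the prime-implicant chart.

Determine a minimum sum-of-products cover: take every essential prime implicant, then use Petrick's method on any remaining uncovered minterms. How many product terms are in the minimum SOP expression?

6

[col 0] 00001*, 00011*, 00101*, 01001*, 01011*, 01101*, 01110*, 01111*, 10000*, 10001*, 10010*, 10100*, 10101*, 10110*, 11001*, 11010*, 11011*, 11101*, 11111*
[col 1] -0001*, -0101*, -1001*, -1011*, -1101*, -1111*, 0-001*, 0-011*, 0-101*, 00-01*, 000-1*, 01-01*, 01-11*, 010-1*, 011-1*, 0111-, 1-001*, 1-010, 1-101*, 10-00*, 10-01*, 10-10*, 100-0*, 1000-*, 101-0*, 1010-*, 11-01*, 11-11*, 110-1*, 1101-, 111-1*
[col 2] --001*, --101*, -0-01*, -1-01*, -1-11*, -10-1*, -11-1*, 0--01*, 0-0-1, 01--1*, 1--01*, 10--0, 10-0-, 11--1*
[col 3] ---01, -1--1
Prime implicants: ---01, -1--1, 0-0-1, 0111-, 1-010, 10--0, 10-0-, 1101-
PI chart (minterm → PIs covering it):
  3 | 0-0-1  (sole → essential)
  5 | ---01  (sole → essential)
  11 | -1--1,0-0-1
  13 | ---01,-1--1
  14 | 0111-  (sole → essential)
  15 | -1--1,0111-
  16 | 10--0,10-0-
  17 | ---01,10-0-
  18 | 1-010,10--0
  20 | 10--0,10-0-
  21 | ---01,10-0-
  22 | 10--0  (sole → essential)
  25 | ---01,-1--1
  26 | 1-010,1101-
  27 | -1--1,1101-
  29 | ---01,-1--1
  31 | -1--1  (sole → essential)
Essential prime implicants: ---01, -1--1, 0-0-1, 0111-, 10--0
Petrick residual → 1-010
Minimum SOP uses 6 PIs: d'e + be + a'c'e + a'bcd + ac'de' + ab'e'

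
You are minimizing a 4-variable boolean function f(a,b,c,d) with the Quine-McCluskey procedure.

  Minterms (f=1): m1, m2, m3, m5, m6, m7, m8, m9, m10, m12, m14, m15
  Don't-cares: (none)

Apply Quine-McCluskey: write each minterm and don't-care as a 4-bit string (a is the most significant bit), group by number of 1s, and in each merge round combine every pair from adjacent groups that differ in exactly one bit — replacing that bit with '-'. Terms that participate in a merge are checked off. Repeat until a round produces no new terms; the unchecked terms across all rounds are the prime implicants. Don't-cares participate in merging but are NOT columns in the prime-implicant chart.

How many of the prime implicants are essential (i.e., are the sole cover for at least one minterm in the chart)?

size-2^0 implicants → 0001(✓)  0010(✓)  0011(✓)  0101(✓)  0110(✓)  0111(✓)  1000(✓)  1001(✓)  1010(✓)  1100(✓)  1110(✓)  1111(✓)
size-2^1 implicants → -001  -010(✓)  -110(✓)  -111(✓)  0-01(✓)  0-10(✓)  0-11(✓)  00-1(✓)  001-(✓)  01-1(✓)  011-(✓)  1-00(✓)  1-10(✓)  10-0(✓)  100-  11-0(✓)  111-(✓)
size-2^2 implicants → --10  -11-  0--1  0-1-  1--0
Unchecked terms (primes): --10, -001, -11-, 0--1, 0-1-, 1--0, 100-
Minterm coverage:
  m1 ⊆ -001,0--1
  m2 ⊆ --10,0-1-
  m3 ⊆ 0--1,0-1-
  m5 ⊆ 0--1 [E]
  m6 ⊆ --10,-11-,0-1-
  m7 ⊆ -11-,0--1,0-1-
  m8 ⊆ 1--0,100-
  m9 ⊆ -001,100-
  m10 ⊆ --10,1--0
  m12 ⊆ 1--0 [E]
  m14 ⊆ --10,-11-,1--0
  m15 ⊆ -11- [E]
E = {-11-, 0--1, 1--0}

3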